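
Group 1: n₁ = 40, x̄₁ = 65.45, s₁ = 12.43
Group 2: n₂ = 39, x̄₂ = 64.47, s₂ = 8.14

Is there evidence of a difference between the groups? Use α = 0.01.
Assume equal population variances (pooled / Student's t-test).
Student's two-sample t-test (equal variances):
H₀: μ₁ = μ₂
H₁: μ₁ ≠ μ₂
df = n₁ + n₂ - 2 = 77
Pooled variance s_p² = [(n₁-1)s₁² + (n₂-1)s₂²] / (n₁ + n₂ - 2) = [(39)(12.43²) + (38)(8.14²)] / 77 = 110.9553
SE = √(s_p²(1/n₁ + 1/n₂)) = √(110.9553 × (1/40 + 1/39)) = 2.3704
t = (x̄₁ - x̄₂) / SE = (65.45 - 64.47) / 2.3704 = 0.98 / 2.3704 = 0.413
p-value = 0.6804

Since p-value > α = 0.01, we fail to reject H₀.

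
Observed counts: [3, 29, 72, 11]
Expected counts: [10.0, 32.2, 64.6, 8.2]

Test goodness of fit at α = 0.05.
Chi-square goodness of fit test:
H₀: observed counts match expected distribution
H₁: observed counts differ from expected distribution
df = k - 1 = 3
χ² = Σ(O - E)²/E
   = (3 - 10.0)²/10.0 + (29 - 32.2)²/32.2 + (72 - 64.6)²/64.6 + (11 - 8.2)²/8.2
   = 4.900 + 0.318 + 0.848 + 0.956
   = 7.02
p-value = 0.0712

Since p-value > α = 0.05, we fail to reject H₀.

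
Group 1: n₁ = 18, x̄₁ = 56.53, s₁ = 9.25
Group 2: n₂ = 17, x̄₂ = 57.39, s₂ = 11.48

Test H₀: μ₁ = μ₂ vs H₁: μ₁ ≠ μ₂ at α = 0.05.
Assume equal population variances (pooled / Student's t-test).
Student's two-sample t-test (equal variances):
H₀: μ₁ = μ₂
H₁: μ₁ ≠ μ₂
df = n₁ + n₂ - 2 = 33
Pooled variance s_p² = [(n₁-1)s₁² + (n₂-1)s₂²] / (n₁ + n₂ - 2) = [(17)(9.25²) + (16)(11.48²)] / 33 = 107.9760
SE = √(s_p²(1/n₁ + 1/n₂)) = √(107.9760 × (1/18 + 1/17)) = 3.5143
t = (x̄₁ - x̄₂) / SE = (56.53 - 57.39) / 3.5143 = -0.86 / 3.5143 = -0.245
p-value = 0.8082

Since p-value > α = 0.05, we fail to reject H₀.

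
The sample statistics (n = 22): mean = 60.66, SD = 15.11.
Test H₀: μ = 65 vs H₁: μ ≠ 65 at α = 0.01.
One-sample t-test:
H₀: μ = 65
H₁: μ ≠ 65
df = n - 1 = 21
t = (x̄ - μ₀) / (s/√n) = (60.66 - 65) / (15.11/√22) = -1.347
p-value = 0.1923

Since p-value > α = 0.01, we fail to reject H₀.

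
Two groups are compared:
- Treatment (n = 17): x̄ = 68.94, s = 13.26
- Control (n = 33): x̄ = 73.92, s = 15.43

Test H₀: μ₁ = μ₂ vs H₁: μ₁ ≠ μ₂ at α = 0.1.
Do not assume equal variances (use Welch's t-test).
Welch's two-sample t-test:
H₀: μ₁ = μ₂
H₁: μ₁ ≠ μ₂
s₁²/n₁ = 13.26²/17 = 10.3428,  s₂²/n₂ = 15.43²/33 = 7.2147
SE = √(s₁²/n₁ + s₂²/n₂) = √(10.3428 + 7.2147) = 4.1902
df (Welch-Satterthwaite) = (s₁²/n₁ + s₂²/n₂)² / [(s₁²/n₁)²/(n₁-1) + (s₂²/n₂)²/(n₂-1)] ≈ 37.08
t = (x̄₁ - x̄₂) / SE = (68.94 - 73.92) / 4.1902 = -4.98 / 4.1902 = -1.188
p-value = 0.2422

Since p-value > α = 0.1, we fail to reject H₀.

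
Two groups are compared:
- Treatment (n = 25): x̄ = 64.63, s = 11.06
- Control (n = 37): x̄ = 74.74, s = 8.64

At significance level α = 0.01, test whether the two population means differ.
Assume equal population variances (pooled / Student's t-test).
Student's two-sample t-test (equal variances):
H₀: μ₁ = μ₂
H₁: μ₁ ≠ μ₂
df = n₁ + n₂ - 2 = 60
Pooled variance s_p² = [(n₁-1)s₁² + (n₂-1)s₂²] / (n₁ + n₂ - 2) = [(24)(11.06²) + (36)(8.64²)] / 60 = 93.7192
SE = √(s_p²(1/n₁ + 1/n₂)) = √(93.7192 × (1/25 + 1/37)) = 2.5063
t = (x̄₁ - x̄₂) / SE = (64.63 - 74.74) / 2.5063 = -10.11 / 2.5063 = -4.034
p-value = 0.0002

Since p-value < α = 0.01, we reject H₀.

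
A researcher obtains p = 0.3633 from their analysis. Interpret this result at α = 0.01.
Since p = 0.3633 > α = 0.01, fail to reject H₀.
There is insufficient evidence to reject the null hypothesis; the result is not statistically significant at the 0.01 level.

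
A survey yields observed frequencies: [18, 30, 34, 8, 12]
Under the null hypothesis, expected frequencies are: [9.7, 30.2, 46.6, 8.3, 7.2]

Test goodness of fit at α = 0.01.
Chi-square goodness of fit test:
H₀: observed counts match expected distribution
H₁: observed counts differ from expected distribution
df = k - 1 = 4
χ² = Σ(O - E)²/E
   = (18 - 9.7)²/9.7 + (30 - 30.2)²/30.2 + (34 - 46.6)²/46.6 + (8 - 8.3)²/8.3 + (12 - 7.2)²/7.2
   = 7.102 + 0.001 + 3.407 + 0.011 + 3.200
   = 13.72
p-value = 0.0082

Since p-value < α = 0.01, we reject H₀.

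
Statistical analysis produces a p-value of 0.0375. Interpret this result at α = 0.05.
Since p = 0.0375 < α = 0.05, reject H₀.
There is sufficient evidence to reject the null hypothesis; the result is statistically significant at the 0.05 level.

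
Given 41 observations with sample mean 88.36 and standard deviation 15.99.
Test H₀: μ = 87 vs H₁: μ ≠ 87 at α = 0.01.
One-sample t-test:
H₀: μ = 87
H₁: μ ≠ 87
df = n - 1 = 40
t = (x̄ - μ₀) / (s/√n) = (88.36 - 87) / (15.99/√41) = 0.545
p-value = 0.5890

Since p-value > α = 0.01, we fail to reject H₀.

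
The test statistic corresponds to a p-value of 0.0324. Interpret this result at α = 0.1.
Since p = 0.0324 < α = 0.1, reject H₀.
There is sufficient evidence to reject the null hypothesis; the result is statistically significant at the 0.1 level.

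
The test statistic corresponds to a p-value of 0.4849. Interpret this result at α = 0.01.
Since p = 0.4849 > α = 0.01, fail to reject H₀.
There is insufficient evidence to reject the null hypothesis; the result is not statistically significant at the 0.01 level.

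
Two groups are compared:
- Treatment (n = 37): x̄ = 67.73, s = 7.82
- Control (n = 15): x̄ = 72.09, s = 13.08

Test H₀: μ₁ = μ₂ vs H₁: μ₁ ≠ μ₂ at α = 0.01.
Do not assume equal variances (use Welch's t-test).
Welch's two-sample t-test:
H₀: μ₁ = μ₂
H₁: μ₁ ≠ μ₂
s₁²/n₁ = 7.82²/37 = 1.6528,  s₂²/n₂ = 13.08²/15 = 11.4058
SE = √(s₁²/n₁ + s₂²/n₂) = √(1.6528 + 11.4058) = 3.6137
df (Welch-Satterthwaite) = (s₁²/n₁ + s₂²/n₂)² / [(s₁²/n₁)²/(n₁-1) + (s₂²/n₂)²/(n₂-1)] ≈ 18.20
t = (x̄₁ - x̄₂) / SE = (67.73 - 72.09) / 3.6137 = -4.36 / 3.6137 = -1.207
p-value = 0.2431

Since p-value > α = 0.01, we fail to reject H₀.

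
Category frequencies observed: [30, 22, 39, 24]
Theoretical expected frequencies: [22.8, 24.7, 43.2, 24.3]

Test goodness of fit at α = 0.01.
Chi-square goodness of fit test:
H₀: observed counts match expected distribution
H₁: observed counts differ from expected distribution
df = k - 1 = 3
χ² = Σ(O - E)²/E
   = (30 - 22.8)²/22.8 + (22 - 24.7)²/24.7 + (39 - 43.2)²/43.2 + (24 - 24.3)²/24.3
   = 2.274 + 0.295 + 0.408 + 0.004
   = 2.98
p-value = 0.3946

Since p-value > α = 0.01, we fail to reject H₀.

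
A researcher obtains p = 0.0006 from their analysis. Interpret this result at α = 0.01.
Since p = 0.0006 < α = 0.01, reject H₀.
There is sufficient evidence to reject the null hypothesis; the result is statistically significant at the 0.01 level.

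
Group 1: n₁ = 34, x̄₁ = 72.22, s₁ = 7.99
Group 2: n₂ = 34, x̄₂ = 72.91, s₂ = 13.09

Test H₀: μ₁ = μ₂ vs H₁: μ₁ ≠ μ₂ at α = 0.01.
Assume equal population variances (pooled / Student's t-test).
Student's two-sample t-test (equal variances):
H₀: μ₁ = μ₂
H₁: μ₁ ≠ μ₂
df = n₁ + n₂ - 2 = 66
Pooled variance s_p² = [(n₁-1)s₁² + (n₂-1)s₂²] / (n₁ + n₂ - 2) = [(33)(7.99²) + (33)(13.09²)] / 66 = 117.5941
SE = √(s_p²(1/n₁ + 1/n₂)) = √(117.5941 × (1/34 + 1/34)) = 2.6301
t = (x̄₁ - x̄₂) / SE = (72.22 - 72.91) / 2.6301 = -0.69 / 2.6301 = -0.262
p-value = 0.7939

Since p-value > α = 0.01, we fail to reject H₀.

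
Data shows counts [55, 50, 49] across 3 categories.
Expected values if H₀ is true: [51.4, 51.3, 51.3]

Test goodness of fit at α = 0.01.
Chi-square goodness of fit test:
H₀: observed counts match expected distribution
H₁: observed counts differ from expected distribution
df = k - 1 = 2
χ² = Σ(O - E)²/E
   = (55 - 51.4)²/51.4 + (50 - 51.3)²/51.3 + (49 - 51.3)²/51.3
   = 0.252 + 0.033 + 0.103
   = 0.39
p-value = 0.8236

Since p-value > α = 0.01, we fail to reject H₀.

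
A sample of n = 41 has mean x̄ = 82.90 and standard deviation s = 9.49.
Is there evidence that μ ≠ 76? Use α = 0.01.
One-sample t-test:
H₀: μ = 76
H₁: μ ≠ 76
df = n - 1 = 40
t = (x̄ - μ₀) / (s/√n) = (82.90 - 76) / (9.49/√41) = 4.656
p-value < 0.0001

Since p-value < α = 0.01, we reject H₀.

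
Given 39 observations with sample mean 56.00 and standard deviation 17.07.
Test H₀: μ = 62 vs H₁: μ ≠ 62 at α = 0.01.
One-sample t-test:
H₀: μ = 62
H₁: μ ≠ 62
df = n - 1 = 38
t = (x̄ - μ₀) / (s/√n) = (56.00 - 62) / (17.07/√39) = -2.195
p-value = 0.0343

Since p-value > α = 0.01, we fail to reject H₀.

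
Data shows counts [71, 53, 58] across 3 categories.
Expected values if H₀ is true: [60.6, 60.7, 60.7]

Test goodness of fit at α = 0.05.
Chi-square goodness of fit test:
H₀: observed counts match expected distribution
H₁: observed counts differ from expected distribution
df = k - 1 = 2
χ² = Σ(O - E)²/E
   = (71 - 60.6)²/60.6 + (53 - 60.7)²/60.7 + (58 - 60.7)²/60.7
   = 1.785 + 0.977 + 0.120
   = 2.88
p-value = 0.2367

Since p-value > α = 0.05, we fail to reject H₀.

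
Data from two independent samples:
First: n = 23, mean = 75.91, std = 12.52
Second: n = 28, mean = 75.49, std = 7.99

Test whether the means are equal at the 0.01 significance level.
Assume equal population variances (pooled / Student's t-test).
Student's two-sample t-test (equal variances):
H₀: μ₁ = μ₂
H₁: μ₁ ≠ μ₂
df = n₁ + n₂ - 2 = 49
Pooled variance s_p² = [(n₁-1)s₁² + (n₂-1)s₂²] / (n₁ + n₂ - 2) = [(22)(12.52²) + (27)(7.99²)] / 49 = 105.5549
SE = √(s_p²(1/n₁ + 1/n₂)) = √(105.5549 × (1/23 + 1/28)) = 2.8912
t = (x̄₁ - x̄₂) / SE = (75.91 - 75.49) / 2.8912 = 0.42 / 2.8912 = 0.145
p-value = 0.8851

Since p-value > α = 0.01, we fail to reject H₀.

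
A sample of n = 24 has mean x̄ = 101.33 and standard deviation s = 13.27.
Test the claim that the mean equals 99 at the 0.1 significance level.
One-sample t-test:
H₀: μ = 99
H₁: μ ≠ 99
df = n - 1 = 23
t = (x̄ - μ₀) / (s/√n) = (101.33 - 99) / (13.27/√24) = 0.860
p-value = 0.3986

Since p-value > α = 0.1, we fail to reject H₀.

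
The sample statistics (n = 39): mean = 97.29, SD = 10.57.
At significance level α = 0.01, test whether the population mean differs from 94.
One-sample t-test:
H₀: μ = 94
H₁: μ ≠ 94
df = n - 1 = 38
t = (x̄ - μ₀) / (s/√n) = (97.29 - 94) / (10.57/√39) = 1.944
p-value = 0.0594

Since p-value > α = 0.01, we fail to reject H₀.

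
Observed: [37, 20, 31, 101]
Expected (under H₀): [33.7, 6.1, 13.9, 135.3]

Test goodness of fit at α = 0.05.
Chi-square goodness of fit test:
H₀: observed counts match expected distribution
H₁: observed counts differ from expected distribution
df = k - 1 = 3
χ² = Σ(O - E)²/E
   = (37 - 33.7)²/33.7 + (20 - 6.1)²/6.1 + (31 - 13.9)²/13.9 + (101 - 135.3)²/135.3
   = 0.323 + 31.674 + 21.037 + 8.695
   = 61.73
p-value < 0.0001

Since p-value < α = 0.05, we reject H₀.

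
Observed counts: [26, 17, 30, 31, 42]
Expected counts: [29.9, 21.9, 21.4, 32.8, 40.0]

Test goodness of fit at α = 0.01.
Chi-square goodness of fit test:
H₀: observed counts match expected distribution
H₁: observed counts differ from expected distribution
df = k - 1 = 4
χ² = Σ(O - E)²/E
   = (26 - 29.9)²/29.9 + (17 - 21.9)²/21.9 + (30 - 21.4)²/21.4 + (31 - 32.8)²/32.8 + (42 - 40.0)²/40.0
   = 0.509 + 1.096 + 3.456 + 0.099 + 0.100
   = 5.26
p-value = 0.2617

Since p-value > α = 0.01, we fail to reject H₀.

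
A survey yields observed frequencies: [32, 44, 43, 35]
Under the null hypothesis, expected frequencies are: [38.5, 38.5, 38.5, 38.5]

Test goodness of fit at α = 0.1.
Chi-square goodness of fit test:
H₀: observed counts match expected distribution
H₁: observed counts differ from expected distribution
df = k - 1 = 3
χ² = Σ(O - E)²/E
   = (32 - 38.5)²/38.5 + (44 - 38.5)²/38.5 + (43 - 38.5)²/38.5 + (35 - 38.5)²/38.5
   = 1.097 + 0.786 + 0.526 + 0.318
   = 2.73
p-value = 0.4356

Since p-value > α = 0.1, we fail to reject H₀.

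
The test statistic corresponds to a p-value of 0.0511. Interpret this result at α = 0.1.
Since p = 0.0511 < α = 0.1, reject H₀.
There is sufficient evidence to reject the null hypothesis; the result is statistically significant at the 0.1 level.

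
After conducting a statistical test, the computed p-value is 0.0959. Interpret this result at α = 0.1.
Since p = 0.0959 < α = 0.1, reject H₀.
There is sufficient evidence to reject the null hypothesis; the result is statistically significant at the 0.1 level.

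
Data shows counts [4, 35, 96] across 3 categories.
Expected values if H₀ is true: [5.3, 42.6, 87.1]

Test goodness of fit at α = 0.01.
Chi-square goodness of fit test:
H₀: observed counts match expected distribution
H₁: observed counts differ from expected distribution
df = k - 1 = 2
χ² = Σ(O - E)²/E
   = (4 - 5.3)²/5.3 + (35 - 42.6)²/42.6 + (96 - 87.1)²/87.1
   = 0.319 + 1.356 + 0.909
   = 2.58
p-value = 0.2747

Since p-value > α = 0.01, we fail to reject H₀.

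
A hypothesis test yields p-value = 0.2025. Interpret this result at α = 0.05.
Since p = 0.2025 > α = 0.05, fail to reject H₀.
There is insufficient evidence to reject the null hypothesis; the result is not statistically significant at the 0.05 level.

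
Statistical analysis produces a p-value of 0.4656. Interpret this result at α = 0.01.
Since p = 0.4656 > α = 0.01, fail to reject H₀.
There is insufficient evidence to reject the null hypothesis; the result is not statistically significant at the 0.01 level.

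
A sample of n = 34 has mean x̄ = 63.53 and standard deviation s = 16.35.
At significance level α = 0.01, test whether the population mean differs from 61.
One-sample t-test:
H₀: μ = 61
H₁: μ ≠ 61
df = n - 1 = 33
t = (x̄ - μ₀) / (s/√n) = (63.53 - 61) / (16.35/√34) = 0.902
p-value = 0.3734

Since p-value > α = 0.01, we fail to reject H₀.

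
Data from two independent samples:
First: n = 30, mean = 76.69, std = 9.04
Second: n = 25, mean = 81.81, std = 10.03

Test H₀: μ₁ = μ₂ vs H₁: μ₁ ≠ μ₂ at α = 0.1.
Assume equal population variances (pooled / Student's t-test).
Student's two-sample t-test (equal variances):
H₀: μ₁ = μ₂
H₁: μ₁ ≠ μ₂
df = n₁ + n₂ - 2 = 53
Pooled variance s_p² = [(n₁-1)s₁² + (n₂-1)s₂²] / (n₁ + n₂ - 2) = [(29)(9.04²) + (24)(10.03²)] / 53 = 90.2707
SE = √(s_p²(1/n₁ + 1/n₂)) = √(90.2707 × (1/30 + 1/25)) = 2.5729
t = (x̄₁ - x̄₂) / SE = (76.69 - 81.81) / 2.5729 = -5.12 / 2.5729 = -1.990
p-value = 0.0518

Since p-value < α = 0.1, we reject H₀.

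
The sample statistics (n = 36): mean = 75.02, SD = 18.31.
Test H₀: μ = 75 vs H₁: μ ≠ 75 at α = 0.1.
One-sample t-test:
H₀: μ = 75
H₁: μ ≠ 75
df = n - 1 = 35
t = (x̄ - μ₀) / (s/√n) = (75.02 - 75) / (18.31/√36) = 0.007
p-value = 0.9948

Since p-value > α = 0.1, we fail to reject H₀.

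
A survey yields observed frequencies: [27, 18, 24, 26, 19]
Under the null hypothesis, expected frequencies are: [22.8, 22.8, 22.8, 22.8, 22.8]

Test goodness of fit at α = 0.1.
Chi-square goodness of fit test:
H₀: observed counts match expected distribution
H₁: observed counts differ from expected distribution
df = k - 1 = 4
χ² = Σ(O - E)²/E
   = (27 - 22.8)²/22.8 + (18 - 22.8)²/22.8 + (24 - 22.8)²/22.8 + (26 - 22.8)²/22.8 + (19 - 22.8)²/22.8
   = 0.774 + 1.011 + 0.063 + 0.449 + 0.633
   = 2.93
p-value = 0.5696

Since p-value > α = 0.1, we fail to reject H₀.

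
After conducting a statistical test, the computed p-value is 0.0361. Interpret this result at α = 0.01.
Since p = 0.0361 > α = 0.01, fail to reject H₀.
There is insufficient evidence to reject the null hypothesis; the result is not statistically significant at the 0.01 level.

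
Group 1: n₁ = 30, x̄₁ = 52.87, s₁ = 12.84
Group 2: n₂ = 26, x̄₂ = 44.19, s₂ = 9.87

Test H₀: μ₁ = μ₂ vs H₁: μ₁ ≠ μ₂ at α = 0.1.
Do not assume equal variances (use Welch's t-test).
Welch's two-sample t-test:
H₀: μ₁ = μ₂
H₁: μ₁ ≠ μ₂
s₁²/n₁ = 12.84²/30 = 5.4955,  s₂²/n₂ = 9.87²/26 = 3.7468
SE = √(s₁²/n₁ + s₂²/n₂) = √(5.4955 + 3.7468) = 3.0401
df (Welch-Satterthwaite) = (s₁²/n₁ + s₂²/n₂)² / [(s₁²/n₁)²/(n₁-1) + (s₂²/n₂)²/(n₂-1)] ≈ 53.29
t = (x̄₁ - x̄₂) / SE = (52.87 - 44.19) / 3.0401 = 8.68 / 3.0401 = 2.855
p-value = 0.0061

Since p-value < α = 0.1, we reject H₀.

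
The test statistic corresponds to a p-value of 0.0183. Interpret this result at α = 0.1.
Since p = 0.0183 < α = 0.1, reject H₀.
There is sufficient evidence to reject the null hypothesis; the result is statistically significant at the 0.1 level.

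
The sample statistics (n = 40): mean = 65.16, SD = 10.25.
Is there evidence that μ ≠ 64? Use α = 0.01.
One-sample t-test:
H₀: μ = 64
H₁: μ ≠ 64
df = n - 1 = 39
t = (x̄ - μ₀) / (s/√n) = (65.16 - 64) / (10.25/√40) = 0.716
p-value = 0.4784

Since p-value > α = 0.01, we fail to reject H₀.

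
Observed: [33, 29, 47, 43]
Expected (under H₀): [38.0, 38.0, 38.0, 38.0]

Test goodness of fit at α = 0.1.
Chi-square goodness of fit test:
H₀: observed counts match expected distribution
H₁: observed counts differ from expected distribution
df = k - 1 = 3
χ² = Σ(O - E)²/E
   = (33 - 38.0)²/38.0 + (29 - 38.0)²/38.0 + (47 - 38.0)²/38.0 + (43 - 38.0)²/38.0
   = 0.658 + 2.132 + 2.132 + 0.658
   = 5.58
p-value = 0.1340

Since p-value > α = 0.1, we fail to reject H₀.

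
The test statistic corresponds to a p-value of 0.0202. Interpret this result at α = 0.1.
Since p = 0.0202 < α = 0.1, reject H₀.
There is sufficient evidence to reject the null hypothesis; the result is statistically significant at the 0.1 level.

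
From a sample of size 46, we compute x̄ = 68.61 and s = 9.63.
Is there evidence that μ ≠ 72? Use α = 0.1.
One-sample t-test:
H₀: μ = 72
H₁: μ ≠ 72
df = n - 1 = 45
t = (x̄ - μ₀) / (s/√n) = (68.61 - 72) / (9.63/√46) = -2.388
p-value = 0.0212

Since p-value < α = 0.1, we reject H₀.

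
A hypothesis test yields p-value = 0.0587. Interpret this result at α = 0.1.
Since p = 0.0587 < α = 0.1, reject H₀.
There is sufficient evidence to reject the null hypothesis; the result is statistically significant at the 0.1 level.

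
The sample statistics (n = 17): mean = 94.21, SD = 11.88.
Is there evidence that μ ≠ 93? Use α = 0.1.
One-sample t-test:
H₀: μ = 93
H₁: μ ≠ 93
df = n - 1 = 16
t = (x̄ - μ₀) / (s/√n) = (94.21 - 93) / (11.88/√17) = 0.420
p-value = 0.6801

Since p-value > α = 0.1, we fail to reject H₀.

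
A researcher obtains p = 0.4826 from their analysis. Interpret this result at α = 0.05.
Since p = 0.4826 > α = 0.05, fail to reject H₀.
There is insufficient evidence to reject the null hypothesis; the result is not statistically significant at the 0.05 level.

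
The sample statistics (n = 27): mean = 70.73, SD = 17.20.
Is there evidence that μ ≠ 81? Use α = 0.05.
One-sample t-test:
H₀: μ = 81
H₁: μ ≠ 81
df = n - 1 = 26
t = (x̄ - μ₀) / (s/√n) = (70.73 - 81) / (17.20/√27) = -3.103
p-value = 0.0046

Since p-value < α = 0.05, we reject H₀.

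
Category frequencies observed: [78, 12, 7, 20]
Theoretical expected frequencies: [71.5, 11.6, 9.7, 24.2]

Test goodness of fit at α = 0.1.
Chi-square goodness of fit test:
H₀: observed counts match expected distribution
H₁: observed counts differ from expected distribution
df = k - 1 = 3
χ² = Σ(O - E)²/E
   = (78 - 71.5)²/71.5 + (12 - 11.6)²/11.6 + (7 - 9.7)²/9.7 + (20 - 24.2)²/24.2
   = 0.591 + 0.014 + 0.752 + 0.729
   = 2.09
p-value = 0.5549

Since p-value > α = 0.1, we fail to reject H₀.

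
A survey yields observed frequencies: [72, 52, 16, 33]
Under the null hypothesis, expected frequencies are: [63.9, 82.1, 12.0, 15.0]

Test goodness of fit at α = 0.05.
Chi-square goodness of fit test:
H₀: observed counts match expected distribution
H₁: observed counts differ from expected distribution
df = k - 1 = 3
χ² = Σ(O - E)²/E
   = (72 - 63.9)²/63.9 + (52 - 82.1)²/82.1 + (16 - 12.0)²/12.0 + (33 - 15.0)²/15.0
   = 1.027 + 11.035 + 1.333 + 21.600
   = 35.00
p-value < 0.0001

Since p-value < α = 0.05, we reject H₀.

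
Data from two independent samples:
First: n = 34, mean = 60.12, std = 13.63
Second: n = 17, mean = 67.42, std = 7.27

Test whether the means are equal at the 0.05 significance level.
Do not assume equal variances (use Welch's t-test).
Welch's two-sample t-test:
H₀: μ₁ = μ₂
H₁: μ₁ ≠ μ₂
s₁²/n₁ = 13.63²/34 = 5.4640,  s₂²/n₂ = 7.27²/17 = 3.1090
SE = √(s₁²/n₁ + s₂²/n₂) = √(5.4640 + 3.1090) = 2.9280
df (Welch-Satterthwaite) = (s₁²/n₁ + s₂²/n₂)² / [(s₁²/n₁)²/(n₁-1) + (s₂²/n₂)²/(n₂-1)] ≈ 48.71
t = (x̄₁ - x̄₂) / SE = (60.12 - 67.42) / 2.9280 = -7.30 / 2.9280 = -2.493
p-value = 0.0161

Since p-value < α = 0.05, we reject H₀.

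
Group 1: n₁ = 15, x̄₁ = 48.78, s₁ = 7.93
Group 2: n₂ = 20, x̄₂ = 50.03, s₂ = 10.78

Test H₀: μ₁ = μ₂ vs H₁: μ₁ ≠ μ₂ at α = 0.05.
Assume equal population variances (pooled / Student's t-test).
Student's two-sample t-test (equal variances):
H₀: μ₁ = μ₂
H₁: μ₁ ≠ μ₂
df = n₁ + n₂ - 2 = 33
Pooled variance s_p² = [(n₁-1)s₁² + (n₂-1)s₂²] / (n₁ + n₂ - 2) = [(14)(7.93²) + (19)(10.78²)] / 33 = 93.5863
SE = √(s_p²(1/n₁ + 1/n₂)) = √(93.5863 × (1/15 + 1/20)) = 3.3043
t = (x̄₁ - x̄₂) / SE = (48.78 - 50.03) / 3.3043 = -1.25 / 3.3043 = -0.378
p-value = 0.7076

Since p-value > α = 0.05, we fail to reject H₀.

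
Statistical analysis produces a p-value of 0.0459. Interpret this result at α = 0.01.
Since p = 0.0459 > α = 0.01, fail to reject H₀.
There is insufficient evidence to reject the null hypothesis; the result is not statistically significant at the 0.01 level.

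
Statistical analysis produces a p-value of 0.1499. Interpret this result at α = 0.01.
Since p = 0.1499 > α = 0.01, fail to reject H₀.
There is insufficient evidence to reject the null hypothesis; the result is not statistically significant at the 0.01 level.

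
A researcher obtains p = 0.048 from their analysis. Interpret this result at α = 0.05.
Since p = 0.048 < α = 0.05, reject H₀.
There is sufficient evidence to reject the null hypothesis; the result is statistically significant at the 0.05 level.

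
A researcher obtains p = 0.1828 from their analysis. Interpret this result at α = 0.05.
Since p = 0.1828 > α = 0.05, fail to reject H₀.
There is insufficient evidence to reject the null hypothesis; the result is not statistically significant at the 0.05 level.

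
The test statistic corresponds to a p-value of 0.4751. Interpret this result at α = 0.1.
Since p = 0.4751 > α = 0.1, fail to reject H₀.
There is insufficient evidence to reject the null hypothesis; the result is not statistically significant at the 0.1 level.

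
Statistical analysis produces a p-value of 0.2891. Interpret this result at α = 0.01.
Since p = 0.2891 > α = 0.01, fail to reject H₀.
There is insufficient evidence to reject the null hypothesis; the result is not statistically significant at the 0.01 level.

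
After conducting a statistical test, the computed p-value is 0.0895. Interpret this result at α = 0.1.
Since p = 0.0895 < α = 0.1, reject H₀.
There is sufficient evidence to reject the null hypothesis; the result is statistically significant at the 0.1 level.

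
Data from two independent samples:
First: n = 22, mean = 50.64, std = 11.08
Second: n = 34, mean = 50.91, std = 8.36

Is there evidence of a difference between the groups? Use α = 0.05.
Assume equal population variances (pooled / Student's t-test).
Student's two-sample t-test (equal variances):
H₀: μ₁ = μ₂
H₁: μ₁ ≠ μ₂
df = n₁ + n₂ - 2 = 54
Pooled variance s_p² = [(n₁-1)s₁² + (n₂-1)s₂²] / (n₁ + n₂ - 2) = [(21)(11.08²) + (33)(8.36²)] / 54 = 90.4528
SE = √(s_p²(1/n₁ + 1/n₂)) = √(90.4528 × (1/22 + 1/34)) = 2.6023
t = (x̄₁ - x̄₂) / SE = (50.64 - 50.91) / 2.6023 = -0.27 / 2.6023 = -0.104
p-value = 0.9177

Since p-value > α = 0.05, we fail to reject H₀.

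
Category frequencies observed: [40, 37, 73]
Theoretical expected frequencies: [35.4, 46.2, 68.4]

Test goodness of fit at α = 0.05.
Chi-square goodness of fit test:
H₀: observed counts match expected distribution
H₁: observed counts differ from expected distribution
df = k - 1 = 2
χ² = Σ(O - E)²/E
   = (40 - 35.4)²/35.4 + (37 - 46.2)²/46.2 + (73 - 68.4)²/68.4
   = 0.598 + 1.832 + 0.309
   = 2.74
p-value = 0.2542

Since p-value > α = 0.05, we fail to reject H₀.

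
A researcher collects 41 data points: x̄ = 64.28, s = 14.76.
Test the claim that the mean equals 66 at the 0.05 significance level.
One-sample t-test:
H₀: μ = 66
H₁: μ ≠ 66
df = n - 1 = 40
t = (x̄ - μ₀) / (s/√n) = (64.28 - 66) / (14.76/√41) = -0.746
p-value = 0.4599

Since p-value > α = 0.05, we fail to reject H₀.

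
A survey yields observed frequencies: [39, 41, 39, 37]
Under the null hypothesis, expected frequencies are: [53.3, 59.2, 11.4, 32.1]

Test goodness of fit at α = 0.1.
Chi-square goodness of fit test:
H₀: observed counts match expected distribution
H₁: observed counts differ from expected distribution
df = k - 1 = 3
χ² = Σ(O - E)²/E
   = (39 - 53.3)²/53.3 + (41 - 59.2)²/59.2 + (39 - 11.4)²/11.4 + (37 - 32.1)²/32.1
   = 3.837 + 5.595 + 66.821 + 0.748
   = 77.00
p-value < 0.0001

Since p-value < α = 0.1, we reject H₀.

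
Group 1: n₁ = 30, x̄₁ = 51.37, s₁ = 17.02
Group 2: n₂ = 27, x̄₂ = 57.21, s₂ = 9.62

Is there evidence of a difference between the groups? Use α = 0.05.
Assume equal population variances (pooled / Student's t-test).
Student's two-sample t-test (equal variances):
H₀: μ₁ = μ₂
H₁: μ₁ ≠ μ₂
df = n₁ + n₂ - 2 = 55
Pooled variance s_p² = [(n₁-1)s₁² + (n₂-1)s₂²] / (n₁ + n₂ - 2) = [(29)(17.02²) + (26)(9.62²)] / 55 = 196.4888
SE = √(s_p²(1/n₁ + 1/n₂)) = √(196.4888 × (1/30 + 1/27)) = 3.7185
t = (x̄₁ - x̄₂) / SE = (51.37 - 57.21) / 3.7185 = -5.84 / 3.7185 = -1.571
p-value = 0.1220

Since p-value > α = 0.05, we fail to reject H₀.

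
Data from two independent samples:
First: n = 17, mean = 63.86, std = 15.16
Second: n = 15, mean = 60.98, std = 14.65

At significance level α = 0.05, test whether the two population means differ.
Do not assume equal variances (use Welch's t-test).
Welch's two-sample t-test:
H₀: μ₁ = μ₂
H₁: μ₁ ≠ μ₂
s₁²/n₁ = 15.16²/17 = 13.5192,  s₂²/n₂ = 14.65²/15 = 14.3082
SE = √(s₁²/n₁ + s₂²/n₂) = √(13.5192 + 14.3082) = 5.2752
df (Welch-Satterthwaite) = (s₁²/n₁ + s₂²/n₂)² / [(s₁²/n₁)²/(n₁-1) + (s₂²/n₂)²/(n₂-1)] ≈ 29.73
t = (x̄₁ - x̄₂) / SE = (63.86 - 60.98) / 5.2752 = 2.88 / 5.2752 = 0.546
p-value = 0.5892

Since p-value > α = 0.05, we fail to reject H₀.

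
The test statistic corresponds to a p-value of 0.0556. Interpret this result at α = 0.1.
Since p = 0.0556 < α = 0.1, reject H₀.
There is sufficient evidence to reject the null hypothesis; the result is statistically significant at the 0.1 level.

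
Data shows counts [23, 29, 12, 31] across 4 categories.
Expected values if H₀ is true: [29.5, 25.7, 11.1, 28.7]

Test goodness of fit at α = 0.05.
Chi-square goodness of fit test:
H₀: observed counts match expected distribution
H₁: observed counts differ from expected distribution
df = k - 1 = 3
χ² = Σ(O - E)²/E
   = (23 - 29.5)²/29.5 + (29 - 25.7)²/25.7 + (12 - 11.1)²/11.1 + (31 - 28.7)²/28.7
   = 1.432 + 0.424 + 0.073 + 0.184
   = 2.11
p-value = 0.5492

Since p-value > α = 0.05, we fail to reject H₀.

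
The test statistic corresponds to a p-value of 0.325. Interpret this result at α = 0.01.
Since p = 0.325 > α = 0.01, fail to reject H₀.
There is insufficient evidence to reject the null hypothesis; the result is not statistically significant at the 0.01 level.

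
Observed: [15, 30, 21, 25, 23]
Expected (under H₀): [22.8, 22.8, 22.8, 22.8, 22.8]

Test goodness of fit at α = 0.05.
Chi-square goodness of fit test:
H₀: observed counts match expected distribution
H₁: observed counts differ from expected distribution
df = k - 1 = 4
χ² = Σ(O - E)²/E
   = (15 - 22.8)²/22.8 + (30 - 22.8)²/22.8 + (21 - 22.8)²/22.8 + (25 - 22.8)²/22.8 + (23 - 22.8)²/22.8
   = 2.668 + 2.274 + 0.142 + 0.212 + 0.002
   = 5.30
p-value = 0.2580

Since p-value > α = 0.05, we fail to reject H₀.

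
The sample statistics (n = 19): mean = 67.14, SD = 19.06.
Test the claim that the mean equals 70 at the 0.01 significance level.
One-sample t-test:
H₀: μ = 70
H₁: μ ≠ 70
df = n - 1 = 18
t = (x̄ - μ₀) / (s/√n) = (67.14 - 70) / (19.06/√19) = -0.654
p-value = 0.5213

Since p-value > α = 0.01, we fail to reject H₀.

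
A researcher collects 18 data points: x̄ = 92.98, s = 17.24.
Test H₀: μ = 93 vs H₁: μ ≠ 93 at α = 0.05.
One-sample t-test:
H₀: μ = 93
H₁: μ ≠ 93
df = n - 1 = 17
t = (x̄ - μ₀) / (s/√n) = (92.98 - 93) / (17.24/√18) = -0.005
p-value = 0.9961

Since p-value > α = 0.05, we fail to reject H₀.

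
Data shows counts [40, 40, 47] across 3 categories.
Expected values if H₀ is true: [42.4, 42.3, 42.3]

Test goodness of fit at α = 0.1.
Chi-square goodness of fit test:
H₀: observed counts match expected distribution
H₁: observed counts differ from expected distribution
df = k - 1 = 2
χ² = Σ(O - E)²/E
   = (40 - 42.4)²/42.4 + (40 - 42.3)²/42.3 + (47 - 42.3)²/42.3
   = 0.136 + 0.125 + 0.522
   = 0.78
p-value = 0.6760

Since p-value > α = 0.1, we fail to reject H₀.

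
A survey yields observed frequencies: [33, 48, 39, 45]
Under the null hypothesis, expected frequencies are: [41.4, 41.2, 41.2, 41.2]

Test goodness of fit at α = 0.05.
Chi-square goodness of fit test:
H₀: observed counts match expected distribution
H₁: observed counts differ from expected distribution
df = k - 1 = 3
χ² = Σ(O - E)²/E
   = (33 - 41.4)²/41.4 + (48 - 41.2)²/41.2 + (39 - 41.2)²/41.2 + (45 - 41.2)²/41.2
   = 1.704 + 1.122 + 0.117 + 0.350
   = 3.29
p-value = 0.3484

Since p-value > α = 0.05, we fail to reject H₀.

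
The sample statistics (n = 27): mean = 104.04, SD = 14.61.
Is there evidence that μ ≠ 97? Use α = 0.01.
One-sample t-test:
H₀: μ = 97
H₁: μ ≠ 97
df = n - 1 = 26
t = (x̄ - μ₀) / (s/√n) = (104.04 - 97) / (14.61/√27) = 2.504
p-value = 0.0189

Since p-value > α = 0.01, we fail to reject H₀.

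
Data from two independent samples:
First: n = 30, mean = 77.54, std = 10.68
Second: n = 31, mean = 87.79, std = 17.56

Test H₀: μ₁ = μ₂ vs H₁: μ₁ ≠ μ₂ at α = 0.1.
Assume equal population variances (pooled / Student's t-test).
Student's two-sample t-test (equal variances):
H₀: μ₁ = μ₂
H₁: μ₁ ≠ μ₂
df = n₁ + n₂ - 2 = 59
Pooled variance s_p² = [(n₁-1)s₁² + (n₂-1)s₂²] / (n₁ + n₂ - 2) = [(29)(10.68²) + (30)(17.56²)] / 59 = 212.8545
SE = √(s_p²(1/n₁ + 1/n₂)) = √(212.8545 × (1/30 + 1/31)) = 3.7365
t = (x̄₁ - x̄₂) / SE = (77.54 - 87.79) / 3.7365 = -10.25 / 3.7365 = -2.743
p-value = 0.0080

Since p-value < α = 0.1, we reject H₀.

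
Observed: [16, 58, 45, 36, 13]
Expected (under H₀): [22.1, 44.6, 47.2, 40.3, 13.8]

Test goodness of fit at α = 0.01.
Chi-square goodness of fit test:
H₀: observed counts match expected distribution
H₁: observed counts differ from expected distribution
df = k - 1 = 4
χ² = Σ(O - E)²/E
   = (16 - 22.1)²/22.1 + (58 - 44.6)²/44.6 + (45 - 47.2)²/47.2 + (36 - 40.3)²/40.3 + (13 - 13.8)²/13.8
   = 1.684 + 4.026 + 0.103 + 0.459 + 0.046
   = 6.32
p-value = 0.1767

Since p-value > α = 0.01, we fail to reject H₀.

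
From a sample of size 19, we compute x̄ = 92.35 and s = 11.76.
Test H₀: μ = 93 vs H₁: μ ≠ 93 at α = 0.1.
One-sample t-test:
H₀: μ = 93
H₁: μ ≠ 93
df = n - 1 = 18
t = (x̄ - μ₀) / (s/√n) = (92.35 - 93) / (11.76/√19) = -0.241
p-value = 0.8123

Since p-value > α = 0.1, we fail to reject H₀.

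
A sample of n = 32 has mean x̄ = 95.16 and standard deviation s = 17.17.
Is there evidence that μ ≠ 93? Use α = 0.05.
One-sample t-test:
H₀: μ = 93
H₁: μ ≠ 93
df = n - 1 = 31
t = (x̄ - μ₀) / (s/√n) = (95.16 - 93) / (17.17/√32) = 0.712
p-value = 0.4820

Since p-value > α = 0.05, we fail to reject H₀.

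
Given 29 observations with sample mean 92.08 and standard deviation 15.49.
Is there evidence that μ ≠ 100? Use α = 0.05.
One-sample t-test:
H₀: μ = 100
H₁: μ ≠ 100
df = n - 1 = 28
t = (x̄ - μ₀) / (s/√n) = (92.08 - 100) / (15.49/√29) = -2.753
p-value = 0.0102

Since p-value < α = 0.05, we reject H₀.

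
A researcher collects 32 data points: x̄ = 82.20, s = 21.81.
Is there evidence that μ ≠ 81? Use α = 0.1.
One-sample t-test:
H₀: μ = 81
H₁: μ ≠ 81
df = n - 1 = 31
t = (x̄ - μ₀) / (s/√n) = (82.20 - 81) / (21.81/√32) = 0.311
p-value = 0.7577

Since p-value > α = 0.1, we fail to reject H₀.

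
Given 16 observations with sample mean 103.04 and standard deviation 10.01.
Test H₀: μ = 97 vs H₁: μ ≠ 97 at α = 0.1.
One-sample t-test:
H₀: μ = 97
H₁: μ ≠ 97
df = n - 1 = 15
t = (x̄ - μ₀) / (s/√n) = (103.04 - 97) / (10.01/√16) = 2.414
p-value = 0.0290

Since p-value < α = 0.1, we reject H₀.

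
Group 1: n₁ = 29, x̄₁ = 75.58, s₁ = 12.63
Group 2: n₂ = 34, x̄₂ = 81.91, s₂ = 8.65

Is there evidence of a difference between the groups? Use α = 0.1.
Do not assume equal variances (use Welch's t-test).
Welch's two-sample t-test:
H₀: μ₁ = μ₂
H₁: μ₁ ≠ μ₂
s₁²/n₁ = 12.63²/29 = 5.5006,  s₂²/n₂ = 8.65²/34 = 2.2007
SE = √(s₁²/n₁ + s₂²/n₂) = √(5.5006 + 2.2007) = 2.7751
df (Welch-Satterthwaite) = (s₁²/n₁ + s₂²/n₂)² / [(s₁²/n₁)²/(n₁-1) + (s₂²/n₂)²/(n₂-1)] ≈ 48.32
t = (x̄₁ - x̄₂) / SE = (75.58 - 81.91) / 2.7751 = -6.33 / 2.7751 = -2.281
p-value = 0.0270

Since p-value < α = 0.1, we reject H₀.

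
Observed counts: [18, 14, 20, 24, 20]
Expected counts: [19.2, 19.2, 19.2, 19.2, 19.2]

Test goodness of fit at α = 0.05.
Chi-square goodness of fit test:
H₀: observed counts match expected distribution
H₁: observed counts differ from expected distribution
df = k - 1 = 4
χ² = Σ(O - E)²/E
   = (18 - 19.2)²/19.2 + (14 - 19.2)²/19.2 + (20 - 19.2)²/19.2 + (24 - 19.2)²/19.2 + (20 - 19.2)²/19.2
   = 0.075 + 1.408 + 0.033 + 1.200 + 0.033
   = 2.75
p-value = 0.6005

Since p-value > α = 0.05, we fail to reject H₀.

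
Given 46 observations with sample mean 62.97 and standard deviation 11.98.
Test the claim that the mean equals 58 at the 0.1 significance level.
One-sample t-test:
H₀: μ = 58
H₁: μ ≠ 58
df = n - 1 = 45
t = (x̄ - μ₀) / (s/√n) = (62.97 - 58) / (11.98/√46) = 2.814
p-value = 0.0072

Since p-value < α = 0.1, we reject H₀.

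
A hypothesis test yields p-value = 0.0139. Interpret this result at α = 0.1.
Since p = 0.0139 < α = 0.1, reject H₀.
There is sufficient evidence to reject the null hypothesis; the result is statistically significant at the 0.1 level.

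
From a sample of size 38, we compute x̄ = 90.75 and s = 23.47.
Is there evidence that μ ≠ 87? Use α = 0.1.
One-sample t-test:
H₀: μ = 87
H₁: μ ≠ 87
df = n - 1 = 37
t = (x̄ - μ₀) / (s/√n) = (90.75 - 87) / (23.47/√38) = 0.985
p-value = 0.3311

Since p-value > α = 0.1, we fail to reject H₀.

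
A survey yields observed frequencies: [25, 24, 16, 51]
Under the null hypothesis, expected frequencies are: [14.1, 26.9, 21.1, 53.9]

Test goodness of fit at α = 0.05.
Chi-square goodness of fit test:
H₀: observed counts match expected distribution
H₁: observed counts differ from expected distribution
df = k - 1 = 3
χ² = Σ(O - E)²/E
   = (25 - 14.1)²/14.1 + (24 - 26.9)²/26.9 + (16 - 21.1)²/21.1 + (51 - 53.9)²/53.9
   = 8.426 + 0.313 + 1.233 + 0.156
   = 10.13
p-value = 0.0175

Since p-value < α = 0.05, we reject H₀.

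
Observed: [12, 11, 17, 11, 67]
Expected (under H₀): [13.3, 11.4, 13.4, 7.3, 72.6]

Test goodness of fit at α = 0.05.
Chi-square goodness of fit test:
H₀: observed counts match expected distribution
H₁: observed counts differ from expected distribution
df = k - 1 = 4
χ² = Σ(O - E)²/E
   = (12 - 13.3)²/13.3 + (11 - 11.4)²/11.4 + (17 - 13.4)²/13.4 + (11 - 7.3)²/7.3 + (67 - 72.6)²/72.6
   = 0.127 + 0.014 + 0.967 + 1.875 + 0.432
   = 3.42
p-value = 0.4908

Since p-value > α = 0.05, we fail to reject H₀.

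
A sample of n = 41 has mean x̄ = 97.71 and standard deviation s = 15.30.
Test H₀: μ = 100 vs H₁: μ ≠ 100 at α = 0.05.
One-sample t-test:
H₀: μ = 100
H₁: μ ≠ 100
df = n - 1 = 40
t = (x̄ - μ₀) / (s/√n) = (97.71 - 100) / (15.30/√41) = -0.958
p-value = 0.3436

Since p-value > α = 0.05, we fail to reject H₀.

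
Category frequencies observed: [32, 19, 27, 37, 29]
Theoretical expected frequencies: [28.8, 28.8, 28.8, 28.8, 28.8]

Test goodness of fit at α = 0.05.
Chi-square goodness of fit test:
H₀: observed counts match expected distribution
H₁: observed counts differ from expected distribution
df = k - 1 = 4
χ² = Σ(O - E)²/E
   = (32 - 28.8)²/28.8 + (19 - 28.8)²/28.8 + (27 - 28.8)²/28.8 + (37 - 28.8)²/28.8 + (29 - 28.8)²/28.8
   = 0.356 + 3.335 + 0.113 + 2.335 + 0.001
   = 6.14
p-value = 0.1890

Since p-value > α = 0.05, we fail to reject H₀.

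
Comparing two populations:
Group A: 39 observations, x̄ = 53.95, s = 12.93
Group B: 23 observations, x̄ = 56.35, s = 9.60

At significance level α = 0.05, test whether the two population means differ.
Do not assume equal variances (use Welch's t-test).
Welch's two-sample t-test:
H₀: μ₁ = μ₂
H₁: μ₁ ≠ μ₂
s₁²/n₁ = 12.93²/39 = 4.2868,  s₂²/n₂ = 9.60²/23 = 4.0070
SE = √(s₁²/n₁ + s₂²/n₂) = √(4.2868 + 4.0070) = 2.8799
df (Welch-Satterthwaite) = (s₁²/n₁ + s₂²/n₂)² / [(s₁²/n₁)²/(n₁-1) + (s₂²/n₂)²/(n₂-1)] ≈ 56.69
t = (x̄₁ - x̄₂) / SE = (53.95 - 56.35) / 2.8799 = -2.40 / 2.8799 = -0.833
p-value = 0.4081

Since p-value > α = 0.05, we fail to reject H₀.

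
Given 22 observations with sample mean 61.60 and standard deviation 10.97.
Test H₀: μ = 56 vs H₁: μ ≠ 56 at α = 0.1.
One-sample t-test:
H₀: μ = 56
H₁: μ ≠ 56
df = n - 1 = 21
t = (x̄ - μ₀) / (s/√n) = (61.60 - 56) / (10.97/√22) = 2.394
p-value = 0.0261

Since p-value < α = 0.1, we reject H₀.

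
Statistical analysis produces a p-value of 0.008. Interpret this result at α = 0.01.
Since p = 0.008 < α = 0.01, reject H₀.
There is sufficient evidence to reject the null hypothesis; the result is statistically significant at the 0.01 level.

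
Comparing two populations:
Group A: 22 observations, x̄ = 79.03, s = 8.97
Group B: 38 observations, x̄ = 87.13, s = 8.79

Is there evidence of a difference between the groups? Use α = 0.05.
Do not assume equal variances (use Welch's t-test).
Welch's two-sample t-test:
H₀: μ₁ = μ₂
H₁: μ₁ ≠ μ₂
s₁²/n₁ = 8.97²/22 = 3.6573,  s₂²/n₂ = 8.79²/38 = 2.0333
SE = √(s₁²/n₁ + s₂²/n₂) = √(3.6573 + 2.0333) = 2.3855
df (Welch-Satterthwaite) = (s₁²/n₁ + s₂²/n₂)² / [(s₁²/n₁)²/(n₁-1) + (s₂²/n₂)²/(n₂-1)] ≈ 43.25
t = (x̄₁ - x̄₂) / SE = (79.03 - 87.13) / 2.3855 = -8.10 / 2.3855 = -3.396
p-value = 0.0015

Since p-value < α = 0.05, we reject H₀.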